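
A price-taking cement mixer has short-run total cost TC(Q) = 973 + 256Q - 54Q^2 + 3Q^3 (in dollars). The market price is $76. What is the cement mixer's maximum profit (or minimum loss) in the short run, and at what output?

Profit = -$373 at Q = 10

AVC = 256 - 54Q + 3Q^2 has its minimum $13 at Q = 9; price $76 clears that bar, so the firm operates.
MC = 256 - 108Q + 9Q^2. Setting P = MC and taking the root on the rising branch gives Q* = 10.
TR = 76·10 = 760. TC = 973 + 160 = 1133. Profit = 760 − 1133 = -$373.
By producing, the firm covers all variable cost plus $600 of fixed cost; shutting down would lose the full $973.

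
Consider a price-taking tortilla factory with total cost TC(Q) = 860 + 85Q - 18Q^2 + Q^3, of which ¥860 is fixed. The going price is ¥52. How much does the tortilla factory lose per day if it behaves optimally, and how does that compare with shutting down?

AVC = 85 - 18Q + Q^2 has its minimum ¥4 at Q = 9; price ¥52 clears that bar, so the firm operates.
MC = 85 - 36Q + 3Q^2. Setting P = MC and taking the root on the rising branch gives Q* = 11.
TR = 52·11 = 572. TC = 860 + 88 = 948. Profit = 572 − 948 = -¥376.
That loss of ¥376 beats the ¥860 the firm would lose by shutting down; producing recovers ¥484 of fixed cost.

Profit = -¥376 at Q = 11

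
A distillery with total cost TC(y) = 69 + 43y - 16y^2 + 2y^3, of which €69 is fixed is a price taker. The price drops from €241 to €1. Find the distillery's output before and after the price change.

Output falls from 9 to 0 (the firm shuts down)

MC = 43 - 32y + 6y^2; the shutdown threshold is min AVC = €11 (at y = 4).
At P = €241 ≥ min AVC, set P = MC on the rising branch: y = 9.
At P = €1 < min AVC = €11, price no longer covers variable cost at any output, so the firm shuts down: y = 0.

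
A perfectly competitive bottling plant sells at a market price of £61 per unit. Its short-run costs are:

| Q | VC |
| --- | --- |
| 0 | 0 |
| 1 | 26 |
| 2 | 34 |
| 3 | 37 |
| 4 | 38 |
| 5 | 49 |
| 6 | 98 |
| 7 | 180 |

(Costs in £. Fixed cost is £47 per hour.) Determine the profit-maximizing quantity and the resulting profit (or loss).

Q = 6; profit = £221

Tabulate TR − TC: Q=0: -47; Q=1: -12; Q=2: 41; Q=3: 99; Q=4: 159; Q=5: 209; Q=6: 221; Q=7: 200.
Profit is maximized at Q = 6. AVC there is 98/6 = £16.33 ≤ P, so producing beats shutting down (which would give -£47).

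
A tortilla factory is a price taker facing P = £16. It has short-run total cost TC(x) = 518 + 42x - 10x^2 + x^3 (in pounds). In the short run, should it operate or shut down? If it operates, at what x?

From TC, MC = TC'(x) = 42 - 20x + 3x^2 and AVC = VC/x = 42 - 10x + x^2.
The AVC parabola has its vertex at x = 10/2 = 5, where AVC = 42 - 10·5 + 5^2 = £17.
P = £16 lies below min AVC = £17; no output level covers variable cost.
Best response: produce nothing and absorb the £518 fixed cost.

Shut down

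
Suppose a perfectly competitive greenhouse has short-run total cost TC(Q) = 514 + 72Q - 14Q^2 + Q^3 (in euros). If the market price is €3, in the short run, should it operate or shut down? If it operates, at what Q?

Shut down

From TC, MC = TC'(Q) = 72 - 28Q + 3Q^2 and AVC = VC/Q = 72 - 14Q + Q^2.
The AVC parabola has its vertex at Q = 14/2 = 7, where AVC = 72 - 14·7 + 7^2 = €23.
With P < min AVC (€3 < €23), every unit sold adds to the loss.
Shutting down limits the loss to fixed cost, €514.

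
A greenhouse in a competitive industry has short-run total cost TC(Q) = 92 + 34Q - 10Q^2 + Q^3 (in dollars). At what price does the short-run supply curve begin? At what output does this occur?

The firm shuts down when price falls below the minimum of average variable cost. AVC = VC/Q = 34 - 10Q + Q^2.
At the minimum of AVC, MC = AVC. MC = 34 - 20Q + 3Q^2; setting MC = AVC gives 2Q^2 - 10Q = 0, so Q = 5. min AVC = 9.
So the shutdown price is $9.

$9 per unit, at Q = 5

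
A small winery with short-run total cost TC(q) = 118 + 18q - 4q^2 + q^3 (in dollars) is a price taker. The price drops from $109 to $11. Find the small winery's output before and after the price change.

MC = 18 - 8q + 3q^2; the shutdown threshold is min AVC = $14 (at q = 2).
At P = $109 ≥ min AVC, set P = MC on the rising branch: q = 7.
At P = $11 < min AVC = $14, price no longer covers variable cost at any output, so the firm shuts down: q = 0.

Output falls from 7 to 0 (the firm shuts down)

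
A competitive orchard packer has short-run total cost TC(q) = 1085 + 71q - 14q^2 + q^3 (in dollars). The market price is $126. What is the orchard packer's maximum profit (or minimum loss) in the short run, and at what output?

AVC = 71 - 14q + q^2; min AVC = $22 at q = 7. Since P = $126 ≥ min AVC, the firm produces.
MC = 71 - 28q + 3q^2. Setting P = MC and taking the root on the rising branch gives q* = 11.
TR = 126·11 = 1386. TC = 1085 + 418 = 1503. Profit = 1386 − 1503 = -$117.
By producing, the firm covers all variable cost plus $968 of fixed cost; shutting down would lose the full $1085.

Profit = -$117 at q = 11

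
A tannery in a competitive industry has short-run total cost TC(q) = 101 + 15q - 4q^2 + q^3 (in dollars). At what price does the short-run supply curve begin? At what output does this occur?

$11 per unit, at q = 2

Short-run supply begins at min AVC. From VC = 15q - 4q^2 + q^3, AVC = 15 - 4q + q^2.
At the minimum of AVC, MC = AVC. MC = 15 - 8q + 3q^2; setting MC = AVC gives 2q^2 - 4q = 0, so q = 2. min AVC = 11.
For P < $11 the firm produces nothing.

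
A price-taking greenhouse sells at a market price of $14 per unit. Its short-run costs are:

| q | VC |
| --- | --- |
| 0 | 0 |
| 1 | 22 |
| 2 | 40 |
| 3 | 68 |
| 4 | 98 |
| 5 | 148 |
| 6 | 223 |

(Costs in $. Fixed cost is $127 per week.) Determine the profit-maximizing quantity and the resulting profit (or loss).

Profit at each row (π = 14q − TC): q=0: -127; q=1: -135; q=2: -139; q=3: -153; q=4: -169; q=5: -205; q=6: -266.
Profit is highest at q = 0. Equivalently, the lowest AVC in the table is 40/2 ≈ $20 at q = 2, and P = $14 falls below it — price never covers variable cost, so the firm shuts down and loses only its fixed cost.

q = 0 (shut down); profit = -$127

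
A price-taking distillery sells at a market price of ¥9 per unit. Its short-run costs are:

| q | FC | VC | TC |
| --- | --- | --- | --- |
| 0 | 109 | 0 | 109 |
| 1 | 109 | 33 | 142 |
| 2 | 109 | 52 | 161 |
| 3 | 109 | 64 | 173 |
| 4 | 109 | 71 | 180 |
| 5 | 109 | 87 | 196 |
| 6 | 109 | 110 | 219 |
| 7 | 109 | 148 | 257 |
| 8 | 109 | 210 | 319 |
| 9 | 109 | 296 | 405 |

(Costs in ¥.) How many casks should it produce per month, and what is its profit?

Tabulate TR − TC: q=0: -109; q=1: -133; q=2: -143; q=3: -146; q=4: -144; q=5: -151; q=6: -165; q=7: -194; q=8: -247; q=9: -324.
Profit is highest at q = 0. Equivalently, the lowest AVC in the table is 87/5 ≈ ¥17.40 at q = 5, and P = ¥9 falls below it — price never covers variable cost, so the firm shuts down and loses only its fixed cost.

q = 0 (shut down); profit = -¥109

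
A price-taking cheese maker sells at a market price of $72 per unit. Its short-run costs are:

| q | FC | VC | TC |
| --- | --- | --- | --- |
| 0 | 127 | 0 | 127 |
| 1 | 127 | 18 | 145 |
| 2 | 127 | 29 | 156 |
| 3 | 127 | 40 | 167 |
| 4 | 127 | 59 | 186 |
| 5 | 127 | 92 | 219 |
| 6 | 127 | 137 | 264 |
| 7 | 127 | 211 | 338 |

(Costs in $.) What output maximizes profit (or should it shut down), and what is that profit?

q = 6; profit = $168

Profit at each row (π = 72q − TC): q=0: -127; q=1: -73; q=2: -12; q=3: 49; q=4: 102; q=5: 141; q=6: 168; q=7: 166.
Profit is maximized at q = 6. AVC there is 137/6 = $22.83 ≤ P, so producing beats shutting down (which would give -$127).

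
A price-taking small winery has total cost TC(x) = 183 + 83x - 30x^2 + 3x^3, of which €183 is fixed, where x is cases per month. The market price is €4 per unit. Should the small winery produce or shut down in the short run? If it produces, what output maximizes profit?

Variable cost is VC = 83x - 30x^2 + 3x^3, so AVC = VC/x = 83 - 30x + 3x^2 and MC = dTC/dx = 83 - 60x + 9x^2.
The AVC parabola has its vertex at x = 30/6 = 5, where AVC = 83 - 30·5 + 3·5^2 = €8.
With P < min AVC (€4 < €8), every unit sold adds to the loss.
The firm minimizes its loss by shutting down and losing only its fixed cost of €183.

Shut down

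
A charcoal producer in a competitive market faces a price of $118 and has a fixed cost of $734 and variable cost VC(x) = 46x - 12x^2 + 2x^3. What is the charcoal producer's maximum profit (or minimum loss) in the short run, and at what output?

AVC = 46 - 12x + 2x^2; min AVC = $28 at x = 3. Since P = $118 ≥ min AVC, the firm produces.
With MC = 46 - 24x + 6x^2, P = MC on the upward-sloping part at x* = 6.
TR = 118·6 = 708. TC = 734 + 276 = 1010. Profit = 708 − 1010 = -$302.
By producing, the firm covers all variable cost plus $432 of fixed cost; shutting down would lose the full $734.

Profit = -$302 at x = 6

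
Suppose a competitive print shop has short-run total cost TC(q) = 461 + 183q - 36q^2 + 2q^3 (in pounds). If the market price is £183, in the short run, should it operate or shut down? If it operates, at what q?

Strip out fixed cost: VC = 183q - 36q^2 + 2q^3. Then AVC = 183 - 36q + 2q^2 and MC = 183 - 72q + 6q^2.
The AVC parabola has its vertex at q = 36/4 = 9, where AVC = 183 - 36·9 + 2·9^2 = £21.
Since P = £183 ≥ min AVC = £21, price covers variable cost and the firm should produce.
Set P = MC: 183 = 183 - 72q + 6q^2 → -72q + 6q^2 = 0. The roots are q = 0 and q = 12; the profit-maximizing output is on the rising part of MC, so q* = 12.
Check: AVC at q = 12 is £39 ≤ P, so revenue covers variable cost.
Profit = P·q − TC = 183·12 − 929 = £1267.

Produce at q = 12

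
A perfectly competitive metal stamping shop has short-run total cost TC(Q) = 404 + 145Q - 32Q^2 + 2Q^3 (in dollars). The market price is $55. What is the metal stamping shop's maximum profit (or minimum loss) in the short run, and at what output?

AVC = 145 - 32Q + 2Q^2; min AVC = $17 at Q = 8. Since P = $55 ≥ min AVC, the firm produces.
With MC = 145 - 64Q + 6Q^2, P = MC on the upward-sloping part at Q* = 9.
TR = 55·9 = 495. TC = 404 + 171 = 575. Profit = 495 − 575 = -$80.
That loss of $80 beats the $404 the firm would lose by shutting down; producing recovers $324 of fixed cost.

Profit = -$80 at Q = 9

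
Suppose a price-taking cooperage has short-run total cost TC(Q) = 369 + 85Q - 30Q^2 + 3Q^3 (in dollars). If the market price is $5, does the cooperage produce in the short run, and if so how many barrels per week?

Shut down

From TC, MC = TC'(Q) = 85 - 60Q + 9Q^2 and AVC = VC/Q = 85 - 30Q + 3Q^2.
The AVC parabola has its vertex at Q = 30/6 = 5, where AVC = 85 - 30·5 + 3·5^2 = $10.
Since P = $5 < min AVC = $10, price fails to cover variable cost at any output.
Shutting down limits the loss to fixed cost, $369.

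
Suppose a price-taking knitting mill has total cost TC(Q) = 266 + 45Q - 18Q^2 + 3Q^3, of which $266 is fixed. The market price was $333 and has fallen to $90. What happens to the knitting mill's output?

AVC = 45 - 18Q + 3Q^2, minimized at Q = 3 where min AVC = $18. MC = 45 - 36Q + 9Q^2.
With P = $333 above the shutdown price, P = MC gives Q = 8.
At P = $90 ≥ min AVC, set P = MC: Q = 5. The firm stays open but cuts output.

Output falls from 8 to 5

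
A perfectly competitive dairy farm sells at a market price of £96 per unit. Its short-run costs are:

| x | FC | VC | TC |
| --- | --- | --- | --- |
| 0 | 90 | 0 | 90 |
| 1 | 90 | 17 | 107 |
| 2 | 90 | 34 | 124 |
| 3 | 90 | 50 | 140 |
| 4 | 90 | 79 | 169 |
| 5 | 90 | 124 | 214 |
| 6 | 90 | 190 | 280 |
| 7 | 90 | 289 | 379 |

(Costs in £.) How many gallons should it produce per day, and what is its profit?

Compute π = P·x − TC at each output: x=0: -90; x=1: -11; x=2: 68; x=3: 148; x=4: 215; x=5: 266; x=6: 296; x=7: 293.
Profit is maximized at x = 6. AVC there is 190/6 = £31.67 ≤ P, so producing beats shutting down (which would give -£90).

x = 6; profit = £296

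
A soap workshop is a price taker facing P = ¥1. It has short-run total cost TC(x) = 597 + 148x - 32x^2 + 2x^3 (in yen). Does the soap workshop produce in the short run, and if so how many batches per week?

Variable cost is VC = 148x - 32x^2 + 2x^3, so AVC = VC/x = 148 - 32x + 2x^2 and MC = dTC/dx = 148 - 64x + 6x^2.
AVC is minimized where dAVC/dx = -32 + 4x = 0, at x = 8; min AVC = 148 - 32·8 + 2·8^2 = ¥20.
With P < min AVC (¥1 < ¥20), every unit sold adds to the loss.
Shutting down limits the loss to fixed cost, ¥597.

Shut down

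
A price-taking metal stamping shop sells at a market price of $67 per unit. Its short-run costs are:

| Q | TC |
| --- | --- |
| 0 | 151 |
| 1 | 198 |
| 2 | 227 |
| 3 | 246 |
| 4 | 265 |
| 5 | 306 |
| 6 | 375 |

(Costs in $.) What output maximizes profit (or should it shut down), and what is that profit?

Q = 5; profit = $29

Compute π = P·Q − TC at each output: Q=0: -151; Q=1: -131; Q=2: -93; Q=3: -45; Q=4: 3; Q=5: 29; Q=6: 27.
Profit is maximized at Q = 5. AVC there is 155/5 = $31 ≤ P, so producing beats shutting down (which would give -$151).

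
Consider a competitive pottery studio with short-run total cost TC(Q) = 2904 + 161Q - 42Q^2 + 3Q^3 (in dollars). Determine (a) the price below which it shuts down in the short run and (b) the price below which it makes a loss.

AVC = 161 - 42Q + 3Q^2; minimized at Q = 7, giving min AVC = $14. That is the shutdown price.
ATC = 2904/Q + 161 - 42Q + 3Q^2. Setting dATC/dQ = −2904/Q^2 − 42 + 6Q = 0 gives Q = 11 (since 6·11^3 − 42·11^2 = 2904).
min ATC = 2904/11 + 161 − 42·11 + 3·11^2 = $326. That is the break-even price.
For $14 ≤ P < $326 the firm produces at a loss; below $14 it shuts down.

Shutdown price = $14; break-even price = $326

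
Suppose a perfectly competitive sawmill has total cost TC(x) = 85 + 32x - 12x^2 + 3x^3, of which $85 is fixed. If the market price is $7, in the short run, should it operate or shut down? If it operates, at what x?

Strip out fixed cost: VC = 32x - 12x^2 + 3x^3. Then AVC = 32 - 12x + 3x^2 and MC = 32 - 24x + 9x^2.
AVC is minimized where dAVC/dx = -12 + 6x = 0, at x = 2; min AVC = 32 - 12·2 + 3·2^2 = $20.
Since P = $7 < min AVC = $20, price fails to cover variable cost at any output.
Best response: produce nothing and absorb the $85 fixed cost.

Shut down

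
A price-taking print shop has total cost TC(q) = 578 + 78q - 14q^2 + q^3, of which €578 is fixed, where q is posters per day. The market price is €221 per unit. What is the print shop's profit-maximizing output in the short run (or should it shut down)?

From TC, MC = TC'(q) = 78 - 28q + 3q^2 and AVC = VC/q = 78 - 14q + q^2.
The AVC parabola has its vertex at q = 14/2 = 7, where AVC = 78 - 14·7 + 7^2 = €29.
P = €221 exceeds min AVC = €29, so the firm stays open.
Set P = MC: 221 = 78 - 28q + 3q^2 → -143 - 28q + 3q^2 = 0. The roots are q = -11/3 and q = 13; the profit-maximizing output is on the rising part of MC, so q* = 13.
Check: AVC at q = 13 is €65 ≤ P, so revenue covers variable cost.
Profit = P·q − TC = 221·13 − 1423 = €1450.

Produce at q = 13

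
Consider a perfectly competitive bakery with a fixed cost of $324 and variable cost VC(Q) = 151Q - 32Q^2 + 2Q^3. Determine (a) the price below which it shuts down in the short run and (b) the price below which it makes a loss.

Shutdown price = min AVC. AVC = 151 - 32Q + 2Q^2, with vertex at Q = 8 and minimum $23.
ATC = 324/Q + 151 - 32Q + 2Q^2. Setting dATC/dQ = −324/Q^2 − 32 + 4Q = 0 gives Q = 9 (since 4·9^3 − 32·9^2 = 324).
min ATC = 324/9 + 151 − 32·9 + 2·9^2 = $61. That is the break-even price.
Between these two prices the firm operates at a loss; above $61 it earns a profit.

Shutdown price = $23; break-even price = $61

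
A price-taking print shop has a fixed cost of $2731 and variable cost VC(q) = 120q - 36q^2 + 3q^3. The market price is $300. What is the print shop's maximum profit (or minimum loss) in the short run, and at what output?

AVC = 120 - 36q + 3q^2; min AVC = $12 at q = 6. Since P = $300 ≥ min AVC, the firm produces.
MC = 120 - 72q + 9q^2. Setting P = MC and taking the root on the rising branch gives q* = 10.
TR = 300·10 = 3000. TC = 2731 + 600 = 3331. Profit = 3000 − 3331 = -$331.
Shutting down would mean losing the fixed cost of $2731, so operating at a loss of $331 is better by $2400.

Profit = -$331 at q = 10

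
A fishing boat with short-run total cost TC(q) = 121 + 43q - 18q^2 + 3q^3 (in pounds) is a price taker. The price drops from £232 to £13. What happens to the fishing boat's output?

MC = 43 - 36q + 9q^2; the shutdown threshold is min AVC = £16 (at q = 3).
With P = £232 above the shutdown price, P = MC gives q = 7.
At P = £13 < min AVC = £16, price no longer covers variable cost at any output, so the firm shuts down: q = 0.

Output falls from 7 to 0 (the firm shuts down)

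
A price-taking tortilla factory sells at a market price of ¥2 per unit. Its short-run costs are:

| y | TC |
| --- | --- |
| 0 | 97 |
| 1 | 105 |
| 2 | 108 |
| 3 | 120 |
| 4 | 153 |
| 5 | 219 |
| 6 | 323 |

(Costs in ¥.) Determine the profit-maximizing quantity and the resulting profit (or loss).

Tabulate TR − TC: y=0: -97; y=1: -103; y=2: -104; y=3: -114; y=4: -145; y=5: -209; y=6: -311.
Profit is highest at y = 0. Equivalently, the lowest AVC in the table is 11/2 ≈ ¥5.50 at y = 2, and P = ¥2 falls below it — price never covers variable cost, so the firm shuts down and loses only its fixed cost.

y = 0 (shut down); profit = -¥97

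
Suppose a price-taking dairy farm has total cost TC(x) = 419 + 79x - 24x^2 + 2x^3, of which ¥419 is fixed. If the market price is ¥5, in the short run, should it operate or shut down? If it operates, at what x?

Shut down

Strip out fixed cost: VC = 79x - 24x^2 + 2x^3. Then AVC = 79 - 24x + 2x^2 and MC = 79 - 48x + 6x^2.
The AVC parabola has its vertex at x = 24/4 = 6, where AVC = 79 - 24·6 + 2·6^2 = ¥7.
Since P = ¥5 < min AVC = ¥7, price fails to cover variable cost at any output.
Best response: produce nothing and absorb the ¥419 fixed cost.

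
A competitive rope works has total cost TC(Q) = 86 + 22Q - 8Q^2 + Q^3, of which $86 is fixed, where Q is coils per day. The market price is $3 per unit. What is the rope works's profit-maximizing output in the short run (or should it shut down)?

Strip out fixed cost: VC = 22Q - 8Q^2 + Q^3. Then AVC = 22 - 8Q + Q^2 and MC = 22 - 16Q + 3Q^2.
AVC is minimized where dAVC/dQ = -8 + 2Q = 0, at Q = 4; min AVC = 22 - 8·4 + 4^2 = $6.
P = $3 lies below min AVC = $6; no output level covers variable cost.
Shutting down limits the loss to fixed cost, $86.

Shut down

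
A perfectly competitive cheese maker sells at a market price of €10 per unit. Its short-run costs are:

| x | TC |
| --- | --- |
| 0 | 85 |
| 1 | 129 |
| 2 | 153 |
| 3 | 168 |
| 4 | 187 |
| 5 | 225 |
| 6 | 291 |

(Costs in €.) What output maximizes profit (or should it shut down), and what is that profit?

Profit at each row (π = 10x − TC): x=0: -85; x=1: -119; x=2: -133; x=3: -138; x=4: -147; x=5: -175; x=6: -231.
Profit is highest at x = 0. Equivalently, the lowest AVC in the table is 102/4 ≈ €25.50 at x = 4, and P = €10 falls below it — price never covers variable cost, so the firm shuts down and loses only its fixed cost.

x = 0 (shut down); profit = -€85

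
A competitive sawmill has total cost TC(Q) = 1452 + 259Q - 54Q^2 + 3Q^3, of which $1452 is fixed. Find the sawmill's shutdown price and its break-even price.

Shutdown price = $16; break-even price = $160

Shutdown price = min AVC. AVC = 259 - 54Q + 3Q^2, with vertex at Q = 9 and minimum $16.
ATC = 1452/Q + 259 - 54Q + 3Q^2. Setting dATC/dQ = −1452/Q^2 − 54 + 6Q = 0 gives Q = 11 (since 6·11^3 − 54·11^2 = 1452).
min ATC = 1452/11 + 259 − 54·11 + 3·11^2 = $160. That is the break-even price.
For $16 ≤ P < $160 the firm produces at a loss; below $16 it shuts down.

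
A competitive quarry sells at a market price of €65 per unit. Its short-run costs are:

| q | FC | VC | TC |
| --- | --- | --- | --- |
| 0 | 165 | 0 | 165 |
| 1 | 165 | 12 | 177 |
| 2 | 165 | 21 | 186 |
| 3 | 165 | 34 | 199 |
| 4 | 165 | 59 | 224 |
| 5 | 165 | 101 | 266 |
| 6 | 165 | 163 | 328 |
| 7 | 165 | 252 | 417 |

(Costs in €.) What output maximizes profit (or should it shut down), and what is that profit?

Compute π = P·q − TC at each output: q=0: -165; q=1: -112; q=2: -56; q=3: -4; q=4: 36; q=5: 59; q=6: 62; q=7: 38.
Profit is maximized at q = 6. AVC there is 163/6 = €27.17 ≤ P, so producing beats shutting down (which would give -€165).

q = 6; profit = €62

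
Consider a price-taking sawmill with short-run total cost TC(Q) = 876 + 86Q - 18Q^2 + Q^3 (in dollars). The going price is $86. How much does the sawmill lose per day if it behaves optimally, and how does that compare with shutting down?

Profit = -$12 at Q = 12

AVC = 86 - 18Q + Q^2 has its minimum $5 at Q = 9; price $86 clears that bar, so the firm operates.
With MC = 86 - 36Q + 3Q^2, P = MC on the upward-sloping part at Q* = 12.
TR = 86·12 = 1032. TC = 876 + 168 = 1044. Profit = 1032 − 1044 = -$12.
Shutting down would mean losing the fixed cost of $876, so operating at a loss of $12 is better by $864.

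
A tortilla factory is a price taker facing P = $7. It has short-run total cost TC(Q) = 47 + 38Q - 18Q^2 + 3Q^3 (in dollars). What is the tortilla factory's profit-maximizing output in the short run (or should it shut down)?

Strip out fixed cost: VC = 38Q - 18Q^2 + 3Q^3. Then AVC = 38 - 18Q + 3Q^2 and MC = 38 - 36Q + 9Q^2.
AVC hits its minimum where MC = AVC, at Q = 3, giving min AVC = 38 - 18·3 + 3·3^2 = $11.
Since P = $7 < min AVC = $11, price fails to cover variable cost at any output.
The firm minimizes its loss by shutting down and losing only its fixed cost of $47.

Shut down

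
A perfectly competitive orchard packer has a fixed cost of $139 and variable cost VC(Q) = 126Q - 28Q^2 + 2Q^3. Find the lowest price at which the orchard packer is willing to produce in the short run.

$28 per unit

The shutdown price is the minimum of AVC. VC = 126Q - 28Q^2 + 2Q^3, so AVC = 126 - 28Q + 2Q^2.
At the minimum of AVC, MC = AVC. MC = 126 - 56Q + 6Q^2; setting MC = AVC gives 4Q^2 - 28Q = 0, so Q = 7. min AVC = 28.
For P < $28 the firm produces nothing.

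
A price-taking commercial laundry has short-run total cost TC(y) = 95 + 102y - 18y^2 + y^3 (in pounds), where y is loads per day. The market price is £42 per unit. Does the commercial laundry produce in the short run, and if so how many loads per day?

Produce at y = 10

From TC, MC = TC'(y) = 102 - 36y + 3y^2 and AVC = VC/y = 102 - 18y + y^2.
AVC hits its minimum where MC = AVC, at y = 9, giving min AVC = 102 - 18·9 + 9^2 = £21.
Because £42 ≥ £21, revenue can cover variable cost; the firm operates.
Set P = MC: 42 = 102 - 36y + 3y^2 → 60 - 36y + 3y^2 = 0. The roots are y = 2 and y = 10; the profit-maximizing output is on the rising part of MC, so y* = 10.
Check: AVC at y = 10 is £22 ≤ P, so revenue covers variable cost.
Profit = P·y − TC = 42·10 − 315 = £105.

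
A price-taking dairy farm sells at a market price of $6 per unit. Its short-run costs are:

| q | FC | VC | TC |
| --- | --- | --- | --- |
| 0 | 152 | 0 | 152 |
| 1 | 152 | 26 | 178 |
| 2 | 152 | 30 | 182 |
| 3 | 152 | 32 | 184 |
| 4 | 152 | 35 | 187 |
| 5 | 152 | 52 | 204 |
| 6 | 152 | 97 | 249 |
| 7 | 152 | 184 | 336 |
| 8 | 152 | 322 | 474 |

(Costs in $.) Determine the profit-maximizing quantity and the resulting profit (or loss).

q = 0 (shut down); profit = -$152

Compute π = P·q − TC at each output: q=0: -152; q=1: -172; q=2: -170; q=3: -166; q=4: -163; q=5: -174; q=6: -213; q=7: -294; q=8: -426.
Profit is highest at q = 0. Equivalently, the lowest AVC in the table is 35/4 ≈ $8.75 at q = 4, and P = $6 falls below it — price never covers variable cost, so the firm shuts down and loses only its fixed cost.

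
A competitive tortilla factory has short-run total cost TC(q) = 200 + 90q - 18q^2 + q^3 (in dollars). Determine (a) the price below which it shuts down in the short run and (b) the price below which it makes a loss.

Shutdown price = $9; break-even price = $30

AVC = 90 - 18q + q^2; minimized at q = 9, giving min AVC = $9. That is the shutdown price.
ATC = 200/q + 90 - 18q + q^2. Setting dATC/dq = −200/q^2 − 18 + 2q = 0 gives q = 10 (since 2·10^3 − 18·10^2 = 200).
min ATC = 200/10 + 90 − 18·10 + 10^2 = $30. That is the break-even price.
Between these two prices the firm operates at a loss; above $30 it earns a profit.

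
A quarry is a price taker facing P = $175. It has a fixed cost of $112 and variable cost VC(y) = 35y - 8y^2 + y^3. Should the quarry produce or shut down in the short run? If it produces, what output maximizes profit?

Strip out fixed cost: VC = 35y - 8y^2 + y^3. Then AVC = 35 - 8y + y^2 and MC = 35 - 16y + 3y^2.
AVC hits its minimum where MC = AVC, at y = 4, giving min AVC = 35 - 8·4 + 4^2 = $19.
Because $175 ≥ $19, revenue can cover variable cost; the firm operates.
Set P = MC: 175 = 35 - 16y + 3y^2 → -140 - 16y + 3y^2 = 0. The roots are y = -14/3 and y = 10; the profit-maximizing output is on the rising part of MC, so y* = 10.
Check: AVC at y = 10 is $55 ≤ P, so revenue covers variable cost.
Profit = P·y − TC = 175·10 − 662 = $1088.

Produce at y = 10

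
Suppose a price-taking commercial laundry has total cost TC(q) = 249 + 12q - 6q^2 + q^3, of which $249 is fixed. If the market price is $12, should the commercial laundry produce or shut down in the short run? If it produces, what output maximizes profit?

Produce at q = 4

Strip out fixed cost: VC = 12q - 6q^2 + q^3. Then AVC = 12 - 6q + q^2 and MC = 12 - 12q + 3q^2.
AVC is minimized where dAVC/dq = -6 + 2q = 0, at q = 3; min AVC = 12 - 6·3 + 3^2 = $3.
Since P = $12 ≥ min AVC = $3, price covers variable cost and the firm should produce.
P = MC gives -12q + 3q^2 = 0, with roots 0 and 4. Take the larger (rising MC): q* = 4.
Check: AVC at q = 4 is $4 ≤ P, so revenue covers variable cost.
Profit = P·q − TC = 12·4 − 265 = -$217, a loss, but smaller than the $249 fixed cost the firm would lose by shutting down.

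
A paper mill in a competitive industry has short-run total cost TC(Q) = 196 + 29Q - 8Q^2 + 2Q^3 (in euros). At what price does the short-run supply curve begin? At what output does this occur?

The firm shuts down when price falls below the minimum of average variable cost. AVC = VC/Q = 29 - 8Q + 2Q^2.
dAVC/dQ = -8 + 4Q = 0 gives Q = 2. min AVC = 29 - 8·2 + 2·2^2 = 21.
So the shutdown price is €21.

€21 per unit, at Q = 2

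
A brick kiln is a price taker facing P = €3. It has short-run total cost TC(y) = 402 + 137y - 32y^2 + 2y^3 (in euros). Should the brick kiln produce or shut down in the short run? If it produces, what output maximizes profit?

Strip out fixed cost: VC = 137y - 32y^2 + 2y^3. Then AVC = 137 - 32y + 2y^2 and MC = 137 - 64y + 6y^2.
The AVC parabola has its vertex at y = 32/4 = 8, where AVC = 137 - 32·8 + 2·8^2 = €9.
Since P = €3 < min AVC = €9, price fails to cover variable cost at any output.
Best response: produce nothing and absorb the €402 fixed cost.

Shut down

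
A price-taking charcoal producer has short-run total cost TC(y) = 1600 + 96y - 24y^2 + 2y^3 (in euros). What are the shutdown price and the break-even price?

Shutdown price = €24; break-even price = €216

AVC = 96 - 24y + 2y^2; minimized at y = 6, giving min AVC = €24. That is the shutdown price.
ATC = 1600/y + 96 - 24y + 2y^2. Setting dATC/dy = −1600/y^2 − 24 + 4y = 0 gives y = 10 (since 4·10^3 − 24·10^2 = 1600).
min ATC = 1600/10 + 96 − 24·10 + 2·10^2 = €216. That is the break-even price.
For €24 ≤ P < €216 the firm produces at a loss; below €24 it shuts down.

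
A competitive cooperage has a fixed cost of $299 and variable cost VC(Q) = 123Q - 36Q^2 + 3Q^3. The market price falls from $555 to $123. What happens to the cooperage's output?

MC = 123 - 72Q + 9Q^2; the shutdown threshold is min AVC = $15 (at Q = 6).
With P = $555 above the shutdown price, P = MC gives Q = 12.
At P = $123 ≥ min AVC, set P = MC: Q = 8. The firm stays open but cuts output.

Output falls from 12 to 8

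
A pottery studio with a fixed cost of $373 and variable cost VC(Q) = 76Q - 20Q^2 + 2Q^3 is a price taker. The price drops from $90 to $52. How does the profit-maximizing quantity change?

MC = 76 - 40Q + 6Q^2; the shutdown threshold is min AVC = $26 (at Q = 5).
At P = $90 ≥ min AVC, set P = MC on the rising branch: Q = 7.
At P = $52 ≥ min AVC, set P = MC: Q = 6. The firm stays open but cuts output.

Output falls from 7 to 6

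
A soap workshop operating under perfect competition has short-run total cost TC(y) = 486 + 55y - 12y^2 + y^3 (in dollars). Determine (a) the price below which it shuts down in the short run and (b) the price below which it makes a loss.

AVC = 55 - 12y + y^2; minimized at y = 6, giving min AVC = $19. That is the shutdown price.
ATC = 486/y + 55 - 12y + y^2. Setting dATC/dy = −486/y^2 − 12 + 2y = 0 gives y = 9 (since 2·9^3 − 12·9^2 = 486).
min ATC = 486/9 + 55 − 12·9 + 9^2 = $82. That is the break-even price.
Between these two prices the firm operates at a loss; above $82 it earns a profit.

Shutdown price = $19; break-even price = $82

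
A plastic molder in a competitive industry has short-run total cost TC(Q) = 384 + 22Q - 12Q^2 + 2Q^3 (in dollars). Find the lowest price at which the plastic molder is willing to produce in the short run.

$4 per unit

The firm shuts down when price falls below the minimum of average variable cost. AVC = VC/Q = 22 - 12Q + 2Q^2.
dAVC/dQ = -12 + 4Q = 0 gives Q = 3. min AVC = 22 - 12·3 + 2·3^2 = 4.
For P < $4 the firm produces nothing.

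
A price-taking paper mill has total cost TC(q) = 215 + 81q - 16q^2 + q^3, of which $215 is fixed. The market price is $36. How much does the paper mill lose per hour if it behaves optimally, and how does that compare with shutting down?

AVC = 81 - 16q + q^2 has its minimum $17 at q = 8; price $36 clears that bar, so the firm operates.
MC = 81 - 32q + 3q^2. Setting P = MC and taking the root on the rising branch gives q* = 9.
TR = 36·9 = 324. TC = 215 + 162 = 377. Profit = 324 − 377 = -$53.
Shutting down would mean losing the fixed cost of $215, so operating at a loss of $53 is better by $162.

Profit = -$53 at q = 9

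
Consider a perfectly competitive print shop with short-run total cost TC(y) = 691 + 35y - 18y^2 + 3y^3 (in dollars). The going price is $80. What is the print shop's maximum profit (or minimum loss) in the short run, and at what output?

Profit = -$391 at y = 5

AVC = 35 - 18y + 3y^2; min AVC = $8 at y = 3. Since P = $80 ≥ min AVC, the firm produces.
MC = 35 - 36y + 9y^2. Setting P = MC and taking the root on the rising branch gives y* = 5.
TR = 80·5 = 400. TC = 691 + 100 = 791. Profit = 400 − 791 = -$391.
That loss of $391 beats the $691 the firm would lose by shutting down; producing recovers $300 of fixed cost.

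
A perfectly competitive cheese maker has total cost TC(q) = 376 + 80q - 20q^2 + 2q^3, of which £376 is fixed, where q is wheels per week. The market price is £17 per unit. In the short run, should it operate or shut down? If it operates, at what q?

Strip out fixed cost: VC = 80q - 20q^2 + 2q^3. Then AVC = 80 - 20q + 2q^2 and MC = 80 - 40q + 6q^2.
AVC hits its minimum where MC = AVC, at q = 5, giving min AVC = 80 - 20·5 + 2·5^2 = £30.
Since P = £17 < min AVC = £30, price fails to cover variable cost at any output.
The firm minimizes its loss by shutting down and losing only its fixed cost of £376.

Shut down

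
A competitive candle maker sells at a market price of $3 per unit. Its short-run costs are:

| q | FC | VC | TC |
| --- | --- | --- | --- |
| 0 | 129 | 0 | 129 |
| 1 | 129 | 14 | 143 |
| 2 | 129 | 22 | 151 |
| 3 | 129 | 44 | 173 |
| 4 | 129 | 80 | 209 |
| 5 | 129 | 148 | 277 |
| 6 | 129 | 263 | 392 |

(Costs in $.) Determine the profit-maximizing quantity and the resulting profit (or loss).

q = 0 (shut down); profit = -$129

Tabulate TR − TC: q=0: -129; q=1: -140; q=2: -145; q=3: -164; q=4: -197; q=5: -262; q=6: -374.
Profit is highest at q = 0. Equivalently, the lowest AVC in the table is 22/2 ≈ $11 at q = 2, and P = $3 falls below it — price never covers variable cost, so the firm shuts down and loses only its fixed cost.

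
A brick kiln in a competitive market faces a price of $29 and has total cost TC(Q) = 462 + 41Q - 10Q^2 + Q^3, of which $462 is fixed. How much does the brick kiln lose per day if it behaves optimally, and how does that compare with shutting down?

AVC = 41 - 10Q + Q^2; min AVC = $16 at Q = 5. Since P = $29 ≥ min AVC, the firm produces.
MC = 41 - 20Q + 3Q^2. Setting P = MC and taking the root on the rising branch gives Q* = 6.
TR = 29·6 = 174. TC = 462 + 102 = 564. Profit = 174 − 564 = -$390.
Shutting down would mean losing the fixed cost of $462, so operating at a loss of $390 is better by $72.

Profit = -$390 at Q = 6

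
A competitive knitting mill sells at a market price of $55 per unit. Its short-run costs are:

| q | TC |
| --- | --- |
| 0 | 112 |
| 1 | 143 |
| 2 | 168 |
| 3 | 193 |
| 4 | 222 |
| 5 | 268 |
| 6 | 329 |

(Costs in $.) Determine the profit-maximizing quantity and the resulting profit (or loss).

Compute π = P·q − TC at each output: q=0: -112; q=1: -88; q=2: -58; q=3: -28; q=4: -2; q=5: 7; q=6: 1.
Profit is maximized at q = 5. AVC there is 156/5 = $31.20 ≤ P, so producing beats shutting down (which would give -$112).

q = 5; profit = $7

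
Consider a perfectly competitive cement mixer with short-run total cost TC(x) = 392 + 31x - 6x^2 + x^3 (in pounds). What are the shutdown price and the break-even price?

Shutdown price = £22; break-even price = £94

Shutdown price = min AVC. AVC = 31 - 6x + x^2, with vertex at x = 3 and minimum £22.
ATC = 392/x + 31 - 6x + x^2. Setting dATC/dx = −392/x^2 − 6 + 2x = 0 gives x = 7 (since 2·7^3 − 6·7^2 = 392).
min ATC = 392/7 + 31 − 6·7 + 7^2 = £94. That is the break-even price.
For £22 ≤ P < £94 the firm produces at a loss; below £22 it shuts down.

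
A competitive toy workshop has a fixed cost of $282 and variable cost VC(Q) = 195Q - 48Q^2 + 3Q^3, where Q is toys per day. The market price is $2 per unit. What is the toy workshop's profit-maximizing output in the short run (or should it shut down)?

Shut down

Strip out fixed cost: VC = 195Q - 48Q^2 + 3Q^3. Then AVC = 195 - 48Q + 3Q^2 and MC = 195 - 96Q + 9Q^2.
AVC hits its minimum where MC = AVC, at Q = 8, giving min AVC = 195 - 48·8 + 3·8^2 = $3.
With P < min AVC ($2 < $3), every unit sold adds to the loss.
The firm minimizes its loss by shutting down and losing only its fixed cost of $282.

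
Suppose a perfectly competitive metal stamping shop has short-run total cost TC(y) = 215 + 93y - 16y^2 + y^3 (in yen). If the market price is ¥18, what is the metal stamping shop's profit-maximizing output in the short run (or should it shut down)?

Variable cost is VC = 93y - 16y^2 + y^3, so AVC = VC/y = 93 - 16y + y^2 and MC = dTC/dy = 93 - 32y + 3y^2.
AVC hits its minimum where MC = AVC, at y = 8, giving min AVC = 93 - 16·8 + 8^2 = ¥29.
P = ¥18 lies below min AVC = ¥29; no output level covers variable cost.
Best response: produce nothing and absorb the ¥215 fixed cost.

Shut down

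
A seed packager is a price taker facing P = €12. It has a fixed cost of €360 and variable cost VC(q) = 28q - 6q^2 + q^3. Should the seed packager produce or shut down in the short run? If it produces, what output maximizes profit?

Shut down

Variable cost is VC = 28q - 6q^2 + q^3, so AVC = VC/q = 28 - 6q + q^2 and MC = dTC/dq = 28 - 12q + 3q^2.
AVC hits its minimum where MC = AVC, at q = 3, giving min AVC = 28 - 6·3 + 3^2 = €19.
P = €12 lies below min AVC = €19; no output level covers variable cost.
Best response: produce nothing and absorb the €360 fixed cost.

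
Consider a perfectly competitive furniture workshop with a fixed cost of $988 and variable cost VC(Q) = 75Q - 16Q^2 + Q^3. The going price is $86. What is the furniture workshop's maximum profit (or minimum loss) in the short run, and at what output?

Profit = -$262 at Q = 11

AVC = 75 - 16Q + Q^2 has its minimum $11 at Q = 8; price $86 clears that bar, so the firm operates.
MC = 75 - 32Q + 3Q^2. Setting P = MC and taking the root on the rising branch gives Q* = 11.
TR = 86·11 = 946. TC = 988 + 220 = 1208. Profit = 946 − 1208 = -$262.
That loss of $262 beats the $988 the firm would lose by shutting down; producing recovers $726 of fixed cost.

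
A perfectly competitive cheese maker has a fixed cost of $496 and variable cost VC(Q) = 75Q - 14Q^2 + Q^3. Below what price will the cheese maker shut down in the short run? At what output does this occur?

Short-run supply begins at min AVC. From VC = 75Q - 14Q^2 + Q^3, AVC = 75 - 14Q + Q^2.
dAVC/dQ = -14 + 2Q = 0 gives Q = 7. min AVC = 75 - 14·7 + 7^2 = 26.
The firm shuts down for any P below $26.

$26 per unit, at Q = 7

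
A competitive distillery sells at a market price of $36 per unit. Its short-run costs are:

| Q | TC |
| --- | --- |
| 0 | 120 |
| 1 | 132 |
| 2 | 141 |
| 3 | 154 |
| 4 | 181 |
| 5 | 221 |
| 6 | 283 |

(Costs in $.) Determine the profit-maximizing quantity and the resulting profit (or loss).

Compute π = P·Q − TC at each output: Q=0: -120; Q=1: -96; Q=2: -69; Q=3: -46; Q=4: -37; Q=5: -41; Q=6: -67.
Profit is maximized at Q = 4. AVC there is 61/4 = $15.25 ≤ P, so producing beats shutting down (which would give -$120).

Q = 4; profit = -$37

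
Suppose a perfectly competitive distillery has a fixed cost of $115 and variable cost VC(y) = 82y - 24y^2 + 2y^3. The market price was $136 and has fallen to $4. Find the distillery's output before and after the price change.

AVC = 82 - 24y + 2y^2, minimized at y = 6 where min AVC = $10. MC = 82 - 48y + 6y^2.
With P = $136 above the shutdown price, P = MC gives y = 9.
At P = $4 < min AVC = $10, price no longer covers variable cost at any output, so the firm shuts down: y = 0.

Output falls from 9 to 0 (the firm shuts down)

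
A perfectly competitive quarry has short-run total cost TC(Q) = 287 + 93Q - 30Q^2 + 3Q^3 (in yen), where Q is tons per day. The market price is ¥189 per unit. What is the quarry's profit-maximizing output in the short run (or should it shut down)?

Strip out fixed cost: VC = 93Q - 30Q^2 + 3Q^3. Then AVC = 93 - 30Q + 3Q^2 and MC = 93 - 60Q + 9Q^2.
The AVC parabola has its vertex at Q = 30/6 = 5, where AVC = 93 - 30·5 + 3·5^2 = ¥18.
P = ¥189 exceeds min AVC = ¥18, so the firm stays open.
P = MC gives -96 - 60Q + 9Q^2 = 0, with roots -4/3 and 8. Take the larger (rising MC): Q* = 8.
Check: AVC at Q = 8 is ¥45 ≤ P, so revenue covers variable cost.
Profit = P·Q − TC = 189·8 − 647 = ¥865.

Produce at Q = 8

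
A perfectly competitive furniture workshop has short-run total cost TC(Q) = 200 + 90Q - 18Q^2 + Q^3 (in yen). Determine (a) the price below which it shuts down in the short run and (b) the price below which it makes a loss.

AVC = 90 - 18Q + Q^2; minimized at Q = 9, giving min AVC = ¥9. That is the shutdown price.
ATC = 200/Q + 90 - 18Q + Q^2. Setting dATC/dQ = −200/Q^2 − 18 + 2Q = 0 gives Q = 10 (since 2·10^3 − 18·10^2 = 200).
min ATC = 200/10 + 90 − 18·10 + 10^2 = ¥30. That is the break-even price.
For ¥9 ≤ P < ¥30 the firm produces at a loss; below ¥9 it shuts down.

Shutdown price = ¥9; break-even price = ¥30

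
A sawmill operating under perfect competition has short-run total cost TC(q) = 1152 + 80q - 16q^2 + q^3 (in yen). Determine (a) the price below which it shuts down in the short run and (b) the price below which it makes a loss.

Shutdown price = min AVC. AVC = 80 - 16q + q^2, with vertex at q = 8 and minimum ¥16.
ATC = 1152/q + 80 - 16q + q^2. Setting dATC/dq = −1152/q^2 − 16 + 2q = 0 gives q = 12 (since 2·12^3 − 16·12^2 = 1152).
min ATC = 1152/12 + 80 − 16·12 + 12^2 = ¥128. That is the break-even price.
For ¥16 ≤ P < ¥128 the firm produces at a loss; below ¥16 it shuts down.

Shutdown price = ¥16; break-even price = ¥128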